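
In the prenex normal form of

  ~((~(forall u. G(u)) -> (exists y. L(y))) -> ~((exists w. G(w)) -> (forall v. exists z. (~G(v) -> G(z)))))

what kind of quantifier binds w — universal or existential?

First replace A → B with ¬A ∨ B.
  ~(~(~~(forall u. G(u)) | (exists y. L(y))) | ~(~(exists w. G(w)) | (forall v. exists z. (~~G(v) | G(z)))))
Push ¬ through the quantifiers and connectives to reach negation normal form:
  ((forall u. G(u)) | (exists y. L(y))) & ((forall w. ~G(w)) | (forall v. exists z. (G(v) | G(z))))
Pull the quantifiers to the front (each side's bound variable is not free in the other side):
  forall u. exists y. forall w. forall v. exists z. ((G(u) | L(y)) & (~G(w) | G(v) | G(z)))
The quantifier exists w sits under an odd number of negations (counting the antecedent side of each →), so it flips to forall w.

universal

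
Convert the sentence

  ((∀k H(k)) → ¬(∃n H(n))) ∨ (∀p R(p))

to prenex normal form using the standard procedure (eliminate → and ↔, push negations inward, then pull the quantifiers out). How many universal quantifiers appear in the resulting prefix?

Rewrite implications/biconditionals: A → B as ¬A ∨ B.
  ¬(∀k H(k)) ∨ ¬(∃n H(n)) ∨ (∀p R(p))
Drive negations inward (¬∀x A ≡ ∃x ¬A, ¬∃x A ≡ ∀x ¬A, De Morgan for ∧/∨):
  (∃k ¬H(k)) ∨ (∀n ¬H(n)) ∨ (∀p R(p))
Extract every quantifier outward, since the variables are now distinct and don't occur free across branches:
  ∃k ∀n ∀p (¬H(k) ∨ ¬H(n) ∨ R(p))
The prefix is ∃k ∀n ∀p: 2 universal, 1 existential.

2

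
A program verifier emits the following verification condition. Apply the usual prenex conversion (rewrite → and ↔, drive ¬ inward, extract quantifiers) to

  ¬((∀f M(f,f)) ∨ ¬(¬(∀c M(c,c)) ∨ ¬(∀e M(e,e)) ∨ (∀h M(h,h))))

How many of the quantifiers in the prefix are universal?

Move each ¬ inward, flipping quantifiers it crosses:
  (∃f ¬M(f,f)) ∧ ((∃c ¬M(c,c)) ∨ (∃e ¬M(e,e)) ∨ (∀h M(h,h)))
Pull the quantifiers to the front (each side's bound variable is not free in the other side):
  ∃f ∃c ∃e ∀h (¬M(f,f) ∧ (¬M(c,c) ∨ ¬M(e,e) ∨ M(h,h)))
The prefix is ∃f ∃c ∃e ∀h: 1 universal, 3 existential.

1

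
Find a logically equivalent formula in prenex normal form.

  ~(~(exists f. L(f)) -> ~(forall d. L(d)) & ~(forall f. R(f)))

forall f. forall d. forall x. (~L(f) & (L(d) | R(x)))

First replace A → B with ¬A ∨ B.
  ~(~~(exists f. L(f)) | ~(forall d. L(d)) & ~(forall f. R(f)))
Push ¬ through the quantifiers and connectives to reach negation normal form:
  (forall f. ~L(f)) & ((forall d. L(d)) | (forall f. R(f)))
Standardize variables apart so no two quantifiers bind the same name: f↦x.
  (forall f. ~L(f)) & ((forall d. L(d)) | (forall x. R(x)))
Extract every quantifier outward, since the variables are now distinct and don't occur free across branches:
  forall f. forall d. forall x. (~L(f) & (L(d) | R(x)))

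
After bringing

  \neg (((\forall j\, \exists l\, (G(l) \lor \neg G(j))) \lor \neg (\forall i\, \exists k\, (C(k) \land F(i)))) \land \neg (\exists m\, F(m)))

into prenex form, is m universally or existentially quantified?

existential

Move each ¬ inward, flipping quantifiers it crosses:
  (\exists j\, \forall l\, (\neg G(l) \land G(j))) \land (\forall i\, \exists k\, (C(k) \land F(i))) \lor (\exists m\, F(m))
Finally move all quantifiers to the prefix:
  \exists j\, \forall l\, \forall i\, \exists k\, \exists m\, (\neg G(l) \land G(j) \land C(k) \land F(i) \lor F(m))
The quantifier \exists m sits under an even number of negations, so it remains existential.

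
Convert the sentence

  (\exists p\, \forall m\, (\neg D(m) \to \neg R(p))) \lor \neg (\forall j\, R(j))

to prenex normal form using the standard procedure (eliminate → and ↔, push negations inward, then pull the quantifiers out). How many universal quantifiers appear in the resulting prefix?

Rewrite implications/biconditionals: A → B as ¬A ∨ B.
  (\exists p\, \forall m\, (\neg \neg D(m) \lor \neg R(p))) \lor \neg (\forall j\, R(j))
Move each ¬ inward, flipping quantifiers it crosses:
  (\exists p\, \forall m\, (D(m) \lor \neg R(p))) \lor (\exists j\, \neg R(j))
All bound variables are already distinct, so no renaming is needed.
Extract every quantifier outward, since the variables are now distinct and don't occur free across branches:
  \exists p\, \forall m\, \exists j\, (D(m) \lor \neg R(p) \lor \neg R(j))
The prefix is \exists p \forall m \exists j: 1 universal, 2 existential.

1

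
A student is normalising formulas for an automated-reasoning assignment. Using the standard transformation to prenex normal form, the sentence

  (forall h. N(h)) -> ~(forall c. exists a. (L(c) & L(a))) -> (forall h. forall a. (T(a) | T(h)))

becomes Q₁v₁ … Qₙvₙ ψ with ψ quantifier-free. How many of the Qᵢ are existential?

2

Rewrite implications/biconditionals: A → B as ¬A ∨ B.
  ~(forall h. N(h)) | ~~(forall c. exists a. (L(c) & L(a))) | (forall h. forall a. (T(a) | T(h)))
Push ¬ through the quantifiers and connectives to reach negation normal form:
  (exists h. ~N(h)) | (forall c. exists a. (L(c) & L(a))) | (forall h. forall a. (T(a) | T(h)))
Rename bound variables to avoid capture: h↦x1, a↦u.
  (exists h. ~N(h)) | (forall c. exists a. (L(c) & L(a))) | (forall x1. forall u. (T(u) | T(x1)))
Pull the quantifiers to the front (each side's bound variable is not free in the other side):
  exists h. forall c. exists a. forall x1. forall u. (~N(h) | L(c) & L(a) | T(u) | T(x1))
The prefix is exists h forall c exists a forall x1 forall u: 3 universal, 2 existential.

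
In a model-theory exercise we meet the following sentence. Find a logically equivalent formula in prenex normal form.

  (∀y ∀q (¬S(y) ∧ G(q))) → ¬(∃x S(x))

Rewrite implications/biconditionals: A → B as ¬A ∨ B.
  ¬(∀y ∀q (¬S(y) ∧ G(q))) ∨ ¬(∃x S(x))
Move each ¬ inward, flipping quantifiers it crosses:
  (∃y ∃q (S(y) ∨ ¬G(q))) ∨ (∀x ¬S(x))
All bound variables are already distinct, so no renaming is needed.
Extract every quantifier outward, since the variables are now distinct and don't occur free across branches:
  ∃y ∃q ∀x (S(y) ∨ ¬G(q) ∨ ¬S(x))

∃y ∃q ∀x (S(y) ∨ ¬G(q) ∨ ¬S(x))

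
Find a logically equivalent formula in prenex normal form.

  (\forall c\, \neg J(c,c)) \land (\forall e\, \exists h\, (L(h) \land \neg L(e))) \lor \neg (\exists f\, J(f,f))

\forall c\, \forall e\, \exists h\, \forall f\, (\neg J(c,c) \land L(h) \land \neg L(e) \lor \neg J(f,f))

Push ¬ through the quantifiers and connectives to reach negation normal form:
  (\forall c\, \neg J(c,c)) \land (\forall e\, \exists h\, (L(h) \land \neg L(e))) \lor (\forall f\, \neg J(f,f))
All bound variables are already distinct, so no renaming is needed.
Finally move all quantifiers to the prefix:
  \forall c\, \forall e\, \exists h\, \forall f\, (\neg J(c,c) \land L(h) \land \neg L(e) \lor \neg J(f,f))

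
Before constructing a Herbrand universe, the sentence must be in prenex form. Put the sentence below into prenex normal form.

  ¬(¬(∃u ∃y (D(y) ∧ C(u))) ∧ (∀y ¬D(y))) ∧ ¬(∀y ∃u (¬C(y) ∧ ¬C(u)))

Drive negations inward (¬∀x A ≡ ∃x ¬A, ¬∃x A ≡ ∀x ¬A, De Morgan for ∧/∨):
  ((∃u ∃y (D(y) ∧ C(u))) ∨ (∃y D(y))) ∧ (∃y ∀u (C(y) ∨ C(u)))
Rename bound variables to avoid capture: y↦z1, y↦c, u↦b.
  ((∃u ∃y (D(y) ∧ C(u))) ∨ (∃z1 D(z1))) ∧ (∃c ∀b (C(c) ∨ C(b)))
Finally move all quantifiers to the prefix:
  ∃u ∃y ∃z1 ∃c ∀b ((D(y) ∧ C(u) ∨ D(z1)) ∧ (C(c) ∨ C(b)))

∃u ∃y ∃z1 ∃c ∀b ((D(y) ∧ C(u) ∨ D(z1)) ∧ (C(c) ∨ C(b)))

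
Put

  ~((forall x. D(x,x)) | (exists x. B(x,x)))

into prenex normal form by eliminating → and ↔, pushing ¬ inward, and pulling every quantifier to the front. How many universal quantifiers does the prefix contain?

1

Move each ¬ inward, flipping quantifiers it crosses:
  (exists x. ~D(x,x)) & (forall x. ~B(x,x))
Give each quantifier a distinct variable: x↦b.
  (exists x. ~D(x,x)) & (forall b. ~B(b,b))
Finally move all quantifiers to the prefix:
  exists x. forall b. (~D(x,x) & ~B(b,b))
The prefix is exists x forall b: 1 universal, 1 existential.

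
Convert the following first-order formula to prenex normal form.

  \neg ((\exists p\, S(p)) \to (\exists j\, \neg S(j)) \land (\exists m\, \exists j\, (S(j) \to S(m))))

First replace A → B with ¬A ∨ B.
  \neg (\neg (\exists p\, S(p)) \lor (\exists j\, \neg S(j)) \land (\exists m\, \exists j\, (\neg S(j) \lor S(m))))
Move each ¬ inward, flipping quantifiers it crosses:
  (\exists p\, S(p)) \land ((\forall j\, S(j)) \lor (\forall m\, \forall j\, (S(j) \land \neg S(m))))
Rename bound variables to avoid capture: j↦x1.
  (\exists p\, S(p)) \land ((\forall j\, S(j)) \lor (\forall m\, \forall x1\, (S(x1) \land \neg S(m))))
Pull the quantifiers to the front (each side's bound variable is not free in the other side):
  \exists p\, \forall j\, \forall m\, \forall x1\, (S(p) \land (S(j) \lor S(x1) \land \neg S(m)))

\exists p\, \forall j\, \forall m\, \forall x1\, (S(p) \land (S(j) \lor S(x1) \land \neg S(m)))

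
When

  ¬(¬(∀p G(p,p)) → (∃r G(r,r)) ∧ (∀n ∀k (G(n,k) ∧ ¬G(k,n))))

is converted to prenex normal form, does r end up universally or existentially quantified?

universal

Rewrite implications/biconditionals: A → B as ¬A ∨ B.
  ¬(¬¬(∀p G(p,p)) ∨ (∃r G(r,r)) ∧ (∀n ∀k (G(n,k) ∧ ¬G(k,n))))
Drive negations inward (¬∀x A ≡ ∃x ¬A, ¬∃x A ≡ ∀x ¬A, De Morgan for ∧/∨):
  (∃p ¬G(p,p)) ∧ ((∀r ¬G(r,r)) ∨ (∃n ∃k (¬G(n,k) ∨ G(k,n))))
All bound variables are already distinct, so no renaming is needed.
Finally move all quantifiers to the prefix:
  ∃p ∀r ∃n ∃k (¬G(p,p) ∧ (¬G(r,r) ∨ ¬G(n,k) ∨ G(k,n)))
The quantifier ∃r sits under an odd number of negations (counting the antecedent side of each →), so it flips to ∀r.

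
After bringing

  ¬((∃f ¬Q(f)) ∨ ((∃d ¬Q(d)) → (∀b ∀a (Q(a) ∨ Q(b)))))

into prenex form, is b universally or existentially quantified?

First replace A → B with ¬A ∨ B.
  ¬((∃f ¬Q(f)) ∨ ¬(∃d ¬Q(d)) ∨ (∀b ∀a (Q(a) ∨ Q(b))))
Push ¬ through the quantifiers and connectives to reach negation normal form:
  (∀f Q(f)) ∧ (∃d ¬Q(d)) ∧ (∃b ∃a (¬Q(a) ∧ ¬Q(b)))
All bound variables are already distinct, so no renaming is needed.
Pull the quantifiers to the front (each side's bound variable is not free in the other side):
  ∀f ∃d ∃b ∃a (Q(f) ∧ ¬Q(d) ∧ ¬Q(a) ∧ ¬Q(b))
The quantifier ∀b sits under an odd number of negations (counting the antecedent side of each →), so it flips to ∃b.

existential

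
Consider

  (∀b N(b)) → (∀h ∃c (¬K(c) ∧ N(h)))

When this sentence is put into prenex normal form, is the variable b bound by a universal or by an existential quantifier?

existential

Eliminate → and ↔ using ¬ and ∨.
  ¬(∀b N(b)) ∨ (∀h ∃c (¬K(c) ∧ N(h)))
Push ¬ through the quantifiers and connectives to reach negation normal form:
  (∃b ¬N(b)) ∨ (∀h ∃c (¬K(c) ∧ N(h)))
Finally move all quantifiers to the prefix:
  ∃b ∀h ∃c (¬N(b) ∨ ¬K(c) ∧ N(h))
The quantifier ∀b sits under an odd number of negations (counting the antecedent side of each →), so it flips to ∃b.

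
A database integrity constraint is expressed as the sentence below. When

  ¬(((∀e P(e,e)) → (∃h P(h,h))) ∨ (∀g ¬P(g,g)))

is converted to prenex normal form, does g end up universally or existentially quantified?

existential

Eliminate → and ↔ using ¬ and ∨.
  ¬(¬(∀e P(e,e)) ∨ (∃h P(h,h)) ∨ (∀g ¬P(g,g)))
Move each ¬ inward, flipping quantifiers it crosses:
  (∀e P(e,e)) ∧ (∀h ¬P(h,h)) ∧ (∃g P(g,g))
All bound variables are already distinct, so no renaming is needed.
Pull the quantifiers to the front (each side's bound variable is not free in the other side):
  ∀e ∀h ∃g (P(e,e) ∧ ¬P(h,h) ∧ P(g,g))
The quantifier ∀g sits under an odd number of negations (counting the antecedent side of each →), so it flips to ∃g.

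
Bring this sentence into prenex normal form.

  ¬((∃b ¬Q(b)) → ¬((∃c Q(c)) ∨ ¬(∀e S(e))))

∃b ∃c ∃e (¬Q(b) ∧ (Q(c) ∨ ¬S(e)))

First replace A → B with ¬A ∨ B.
  ¬(¬(∃b ¬Q(b)) ∨ ¬((∃c Q(c)) ∨ ¬(∀e S(e))))
Push ¬ through the quantifiers and connectives to reach negation normal form:
  (∃b ¬Q(b)) ∧ ((∃c Q(c)) ∨ (∃e ¬S(e)))
Extract every quantifier outward, since the variables are now distinct and don't occur free across branches:
  ∃b ∃c ∃e (¬Q(b) ∧ (Q(c) ∨ ¬S(e)))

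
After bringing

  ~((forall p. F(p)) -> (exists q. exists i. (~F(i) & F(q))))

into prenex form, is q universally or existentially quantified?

Rewrite implications/biconditionals: A → B as ¬A ∨ B.
  ~(~(forall p. F(p)) | (exists q. exists i. (~F(i) & F(q))))
Push ¬ through the quantifiers and connectives to reach negation normal form:
  (forall p. F(p)) & (forall q. forall i. (F(i) | ~F(q)))
All bound variables are already distinct, so no renaming is needed.
Finally move all quantifiers to the prefix:
  forall p. forall q. forall i. (F(p) & (F(i) | ~F(q)))
The quantifier exists q sits under an odd number of negations (counting the antecedent side of each →), so it flips to forall q.

universal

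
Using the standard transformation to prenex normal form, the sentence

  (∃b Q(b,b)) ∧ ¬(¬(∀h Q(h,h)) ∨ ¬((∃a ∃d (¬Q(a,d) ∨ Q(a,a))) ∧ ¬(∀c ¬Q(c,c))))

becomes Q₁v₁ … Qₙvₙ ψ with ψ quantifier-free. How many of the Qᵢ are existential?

Push ¬ through the quantifiers and connectives to reach negation normal form:
  (∃b Q(b,b)) ∧ (∀h Q(h,h)) ∧ (∃a ∃d (¬Q(a,d) ∨ Q(a,a))) ∧ (∃c Q(c,c))
All bound variables are already distinct, so no renaming is needed.
Extract every quantifier outward, since the variables are now distinct and don't occur free across branches:
  ∃b ∀h ∃a ∃d ∃c (Q(b,b) ∧ Q(h,h) ∧ (¬Q(a,d) ∨ Q(a,a)) ∧ Q(c,c))
The prefix is ∃b ∀h ∃a ∃d ∃c: 1 universal, 4 existential.

4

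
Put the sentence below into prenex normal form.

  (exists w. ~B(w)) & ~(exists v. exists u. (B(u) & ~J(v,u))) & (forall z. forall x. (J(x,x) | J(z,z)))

Drive negations inward (¬∀x A ≡ ∃x ¬A, ¬∃x A ≡ ∀x ¬A, De Morgan for ∧/∨):
  (exists w. ~B(w)) & (forall v. forall u. (~B(u) | J(v,u))) & (forall z. forall x. (J(x,x) | J(z,z)))
Finally move all quantifiers to the prefix:
  exists w. forall v. forall u. forall z. forall x. (~B(w) & (~B(u) | J(v,u)) & (J(x,x) | J(z,z)))

exists w. forall v. forall u. forall z. forall x. (~B(w) & (~B(u) | J(v,u)) & (J(x,x) | J(z,z)))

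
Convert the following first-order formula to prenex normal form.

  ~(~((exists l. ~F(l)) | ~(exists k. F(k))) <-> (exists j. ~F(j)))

Eliminate → and ↔ using ¬ and ∨; A ↔ B as (¬A ∨ B) ∧ (¬B ∨ A).
  ~((~~((exists l. ~F(l)) | ~(exists k. F(k))) | (exists j. ~F(j))) & (~(exists j. ~F(j)) | ~((exists l. ~F(l)) | ~(exists k. F(k)))))
Move each ¬ inward, flipping quantifiers it crosses:
  (forall l. F(l)) & (exists k. F(k)) & (forall j. F(j)) | (exists j. ~F(j)) & ((exists l. ~F(l)) | (forall k. ~F(k)))
Give each quantifier a distinct variable: j↦w1, l↦p, k↦t.
  (forall l. F(l)) & (exists k. F(k)) & (forall j. F(j)) | (exists w1. ~F(w1)) & ((exists p. ~F(p)) | (forall t. ~F(t)))
Pull the quantifiers to the front (each side's bound variable is not free in the other side):
  forall l. exists k. forall j. exists w1. exists p. forall t. (F(l) & F(k) & F(j) | ~F(w1) & (~F(p) | ~F(t)))

forall l. exists k. forall j. exists w1. exists p. forall t. (F(l) & F(k) & F(j) | ~F(w1) & (~F(p) | ~F(t)))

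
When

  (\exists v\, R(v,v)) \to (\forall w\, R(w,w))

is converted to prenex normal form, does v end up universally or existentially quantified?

universal

First replace A → B with ¬A ∨ B.
  \neg (\exists v\, R(v,v)) \lor (\forall w\, R(w,w))
Drive negations inward (¬∀x A ≡ ∃x ¬A, ¬∃x A ≡ ∀x ¬A, De Morgan for ∧/∨):
  (\forall v\, \neg R(v,v)) \lor (\forall w\, R(w,w))
All bound variables are already distinct, so no renaming is needed.
Extract every quantifier outward, since the variables are now distinct and don't occur free across branches:
  \forall v\, \forall w\, (\neg R(v,v) \lor R(w,w))
The quantifier \exists v sits under an odd number of negations (counting the antecedent side of each →), so it flips to \forall v.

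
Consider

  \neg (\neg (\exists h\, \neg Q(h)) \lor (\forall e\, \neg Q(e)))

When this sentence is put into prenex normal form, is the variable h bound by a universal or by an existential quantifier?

Push ¬ through the quantifiers and connectives to reach negation normal form:
  (\exists h\, \neg Q(h)) \land (\exists e\, Q(e))
All bound variables are already distinct, so no renaming is needed.
Finally move all quantifiers to the prefix:
  \exists h\, \exists e\, (\neg Q(h) \land Q(e))
The quantifier \exists h sits under an even number of negations, so it remains existential.

existential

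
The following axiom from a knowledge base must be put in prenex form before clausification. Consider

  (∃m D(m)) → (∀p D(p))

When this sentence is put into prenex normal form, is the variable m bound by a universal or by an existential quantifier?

universal

Rewrite implications/biconditionals: A → B as ¬A ∨ B.
  ¬(∃m D(m)) ∨ (∀p D(p))
Push ¬ through the quantifiers and connectives to reach negation normal form:
  (∀m ¬D(m)) ∨ (∀p D(p))
All bound variables are already distinct, so no renaming is needed.
Extract every quantifier outward, since the variables are now distinct and don't occur free across branches:
  ∀m ∀p (¬D(m) ∨ D(p))
The quantifier ∃m sits under an odd number of negations (counting the antecedent side of each →), so it flips to ∀m.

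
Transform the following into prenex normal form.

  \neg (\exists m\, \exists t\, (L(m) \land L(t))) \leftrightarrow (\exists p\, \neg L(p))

\exists m\, \exists t\, \exists p\, \forall r\, \forall u1\, \forall u\, ((L(m) \land L(t) \lor \neg L(p)) \land (L(r) \lor \neg L(u1) \lor \neg L(u)))

Eliminate → and ↔ using ¬ and ∨; A ↔ B as (¬A ∨ B) ∧ (¬B ∨ A).
  (\neg \neg (\exists m\, \exists t\, (L(m) \land L(t))) \lor (\exists p\, \neg L(p))) \land (\neg (\exists p\, \neg L(p)) \lor \neg (\exists m\, \exists t\, (L(m) \land L(t))))
Move each ¬ inward, flipping quantifiers it crosses:
  ((\exists m\, \exists t\, (L(m) \land L(t))) \lor (\exists p\, \neg L(p))) \land ((\forall p\, L(p)) \lor (\forall m\, \forall t\, (\neg L(m) \lor \neg L(t))))
Standardize variables apart so no two quantifiers bind the same name: p↦r, m↦u1, t↦u.
  ((\exists m\, \exists t\, (L(m) \land L(t))) \lor (\exists p\, \neg L(p))) \land ((\forall r\, L(r)) \lor (\forall u1\, \forall u\, (\neg L(u1) \lor \neg L(u))))
Extract every quantifier outward, since the variables are now distinct and don't occur free across branches:
  \exists m\, \exists t\, \exists p\, \forall r\, \forall u1\, \forall u\, ((L(m) \land L(t) \lor \neg L(p)) \land (L(r) \lor \neg L(u1) \lor \neg L(u)))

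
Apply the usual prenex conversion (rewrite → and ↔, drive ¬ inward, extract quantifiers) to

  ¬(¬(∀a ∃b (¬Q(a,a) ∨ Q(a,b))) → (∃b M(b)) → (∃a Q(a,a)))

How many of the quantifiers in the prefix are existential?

2

Eliminate → and ↔ using ¬ and ∨.
  ¬(¬¬(∀a ∃b (¬Q(a,a) ∨ Q(a,b))) ∨ ¬(∃b M(b)) ∨ (∃a Q(a,a)))
Push ¬ through the quantifiers and connectives to reach negation normal form:
  (∃a ∀b (Q(a,a) ∧ ¬Q(a,b))) ∧ (∃b M(b)) ∧ (∀a ¬Q(a,a))
Rename bound variables to avoid capture: b↦w1, a↦z1.
  (∃a ∀b (Q(a,a) ∧ ¬Q(a,b))) ∧ (∃w1 M(w1)) ∧ (∀z1 ¬Q(z1,z1))
Pull the quantifiers to the front (each side's bound variable is not free in the other side):
  ∃a ∀b ∃w1 ∀z1 (Q(a,a) ∧ ¬Q(a,b) ∧ M(w1) ∧ ¬Q(z1,z1))
The prefix is ∃a ∀b ∃w1 ∀z1: 2 universal, 2 existential.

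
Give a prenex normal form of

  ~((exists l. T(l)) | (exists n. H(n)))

Push ¬ through the quantifiers and connectives to reach negation normal form:
  (forall l. ~T(l)) & (forall n. ~H(n))
All bound variables are already distinct, so no renaming is needed.
Extract every quantifier outward, since the variables are now distinct and don't occur free across branches:
  forall l. forall n. (~T(l) & ~H(n))

forall l. forall n. (~T(l) & ~H(n))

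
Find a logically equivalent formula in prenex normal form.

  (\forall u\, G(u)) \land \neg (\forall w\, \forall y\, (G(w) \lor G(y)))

\forall u\, \exists w\, \exists y\, (G(u) \land \neg G(w) \land \neg G(y))

Push ¬ through the quantifiers and connectives to reach negation normal form:
  (\forall u\, G(u)) \land (\exists w\, \exists y\, (\neg G(w) \land \neg G(y)))
All bound variables are already distinct, so no renaming is needed.
Finally move all quantifiers to the prefix:
  \forall u\, \exists w\, \exists y\, (G(u) \land \neg G(w) \land \neg G(y))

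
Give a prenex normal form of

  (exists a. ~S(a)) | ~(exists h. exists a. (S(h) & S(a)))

Push ¬ through the quantifiers and connectives to reach negation normal form:
  (exists a. ~S(a)) | (forall h. forall a. (~S(h) | ~S(a)))
Give each quantifier a distinct variable: a↦q.
  (exists a. ~S(a)) | (forall h. forall q. (~S(h) | ~S(q)))
Extract every quantifier outward, since the variables are now distinct and don't occur free across branches:
  exists a. forall h. forall q. (~S(a) | ~S(h) | ~S(q))

exists a. forall h. forall q. (~S(a) | ~S(h) | ~S(q))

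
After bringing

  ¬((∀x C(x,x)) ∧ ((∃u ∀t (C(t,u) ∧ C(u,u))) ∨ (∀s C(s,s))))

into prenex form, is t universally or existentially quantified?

existential

Push ¬ through the quantifiers and connectives to reach negation normal form:
  (∃x ¬C(x,x)) ∨ (∀u ∃t (¬C(t,u) ∨ ¬C(u,u))) ∧ (∃s ¬C(s,s))
Extract every quantifier outward, since the variables are now distinct and don't occur free across branches:
  ∃x ∀u ∃t ∃s (¬C(x,x) ∨ (¬C(t,u) ∨ ¬C(u,u)) ∧ ¬C(s,s))
The quantifier ∀t sits under an odd number of negations, so it flips to ∃t.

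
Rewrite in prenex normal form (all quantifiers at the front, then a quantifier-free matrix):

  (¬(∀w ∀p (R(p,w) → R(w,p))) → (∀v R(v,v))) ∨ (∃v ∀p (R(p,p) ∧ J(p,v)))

First replace A → B with ¬A ∨ B.
  ¬¬(∀w ∀p (¬R(p,w) ∨ R(w,p))) ∨ (∀v R(v,v)) ∨ (∃v ∀p (R(p,p) ∧ J(p,v)))
Push ¬ through the quantifiers and connectives to reach negation normal form:
  (∀w ∀p (¬R(p,w) ∨ R(w,p))) ∨ (∀v R(v,v)) ∨ (∃v ∀p (R(p,p) ∧ J(p,v)))
Standardize variables apart so no two quantifiers bind the same name: v↦w1, p↦v1.
  (∀w ∀p (¬R(p,w) ∨ R(w,p))) ∨ (∀v R(v,v)) ∨ (∃w1 ∀v1 (R(v1,v1) ∧ J(v1,w1)))
Pull the quantifiers to the front (each side's bound variable is not free in the other side):
  ∀w ∀p ∀v ∃w1 ∀v1 (¬R(p,w) ∨ R(w,p) ∨ R(v,v) ∨ R(v1,v1) ∧ J(v1,w1))

∀w ∀p ∀v ∃w1 ∀v1 (¬R(p,w) ∨ R(w,p) ∨ R(v,v) ∨ R(v1,v1) ∧ J(v1,w1))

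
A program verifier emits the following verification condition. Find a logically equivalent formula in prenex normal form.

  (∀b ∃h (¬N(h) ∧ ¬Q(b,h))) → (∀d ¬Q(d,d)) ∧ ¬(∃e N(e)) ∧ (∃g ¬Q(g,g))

First replace A → B with ¬A ∨ B.
  ¬(∀b ∃h (¬N(h) ∧ ¬Q(b,h))) ∨ (∀d ¬Q(d,d)) ∧ ¬(∃e N(e)) ∧ (∃g ¬Q(g,g))
Drive negations inward (¬∀x A ≡ ∃x ¬A, ¬∃x A ≡ ∀x ¬A, De Morgan for ∧/∨):
  (∃b ∀h (N(h) ∨ Q(b,h))) ∨ (∀d ¬Q(d,d)) ∧ (∀e ¬N(e)) ∧ (∃g ¬Q(g,g))
Finally move all quantifiers to the prefix:
  ∃b ∀h ∀d ∀e ∃g (N(h) ∨ Q(b,h) ∨ ¬Q(d,d) ∧ ¬N(e) ∧ ¬Q(g,g))

∃b ∀h ∀d ∀e ∃g (N(h) ∨ Q(b,h) ∨ ¬Q(d,d) ∧ ¬N(e) ∧ ¬Q(g,g))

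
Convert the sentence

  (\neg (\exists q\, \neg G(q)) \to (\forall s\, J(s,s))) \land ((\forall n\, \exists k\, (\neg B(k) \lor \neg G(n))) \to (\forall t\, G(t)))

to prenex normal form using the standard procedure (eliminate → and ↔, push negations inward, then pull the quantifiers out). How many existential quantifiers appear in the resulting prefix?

Eliminate → and ↔ using ¬ and ∨.
  (\neg \neg (\exists q\, \neg G(q)) \lor (\forall s\, J(s,s))) \land (\neg (\forall n\, \exists k\, (\neg B(k) \lor \neg G(n))) \lor (\forall t\, G(t)))
Push ¬ through the quantifiers and connectives to reach negation normal form:
  ((\exists q\, \neg G(q)) \lor (\forall s\, J(s,s))) \land ((\exists n\, \forall k\, (B(k) \land G(n))) \lor (\forall t\, G(t)))
All bound variables are already distinct, so no renaming is needed.
Pull the quantifiers to the front (each side's bound variable is not free in the other side):
  \exists q\, \forall s\, \exists n\, \forall k\, \forall t\, ((\neg G(q) \lor J(s,s)) \land (B(k) \land G(n) \lor G(t)))
The prefix is \exists q \forall s \exists n \forall k \forall t: 3 universal, 2 existential.

2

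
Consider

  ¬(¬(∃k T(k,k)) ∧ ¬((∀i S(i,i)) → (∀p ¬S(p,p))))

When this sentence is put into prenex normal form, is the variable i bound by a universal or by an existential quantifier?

existential

First replace A → B with ¬A ∨ B.
  ¬(¬(∃k T(k,k)) ∧ ¬(¬(∀i S(i,i)) ∨ (∀p ¬S(p,p))))
Move each ¬ inward, flipping quantifiers it crosses:
  (∃k T(k,k)) ∨ (∃i ¬S(i,i)) ∨ (∀p ¬S(p,p))
Extract every quantifier outward, since the variables are now distinct and don't occur free across branches:
  ∃k ∃i ∀p (T(k,k) ∨ ¬S(i,i) ∨ ¬S(p,p))
The quantifier ∀i sits under an odd number of negations (counting the antecedent side of each →), so it flips to ∃i.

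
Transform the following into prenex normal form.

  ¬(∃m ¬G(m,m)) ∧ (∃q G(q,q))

Push ¬ through the quantifiers and connectives to reach negation normal form:
  (∀m G(m,m)) ∧ (∃q G(q,q))
Extract every quantifier outward, since the variables are now distinct and don't occur free across branches:
  ∀m ∃q (G(m,m) ∧ G(q,q))

∀m ∃q (G(m,m) ∧ G(q,q))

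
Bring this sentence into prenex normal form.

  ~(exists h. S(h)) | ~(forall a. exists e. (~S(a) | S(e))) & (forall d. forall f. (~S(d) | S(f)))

Move each ¬ inward, flipping quantifiers it crosses:
  (forall h. ~S(h)) | (exists a. forall e. (S(a) & ~S(e))) & (forall d. forall f. (~S(d) | S(f)))
Extract every quantifier outward, since the variables are now distinct and don't occur free across branches:
  forall h. exists a. forall e. forall d. forall f. (~S(h) | S(a) & ~S(e) & (~S(d) | S(f)))

forall h. exists a. forall e. forall d. forall f. (~S(h) | S(a) & ~S(e) & (~S(d) | S(f)))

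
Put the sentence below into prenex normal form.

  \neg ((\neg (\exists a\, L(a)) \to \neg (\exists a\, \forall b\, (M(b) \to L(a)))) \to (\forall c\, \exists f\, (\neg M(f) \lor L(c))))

\exists a\, \forall v1\, \exists b\, \exists c\, \forall f\, ((L(a) \lor M(b) \land \neg L(v1)) \land M(f) \land \neg L(c))

Rewrite implications/biconditionals: A → B as ¬A ∨ B.
  \neg (\neg (\neg \neg (\exists a\, L(a)) \lor \neg (\exists a\, \forall b\, (\neg M(b) \lor L(a)))) \lor (\forall c\, \exists f\, (\neg M(f) \lor L(c))))
Move each ¬ inward, flipping quantifiers it crosses:
  ((\exists a\, L(a)) \lor (\forall a\, \exists b\, (M(b) \land \neg L(a)))) \land (\exists c\, \forall f\, (M(f) \land \neg L(c)))
Rename bound variables to avoid capture: a↦v1.
  ((\exists a\, L(a)) \lor (\forall v1\, \exists b\, (M(b) \land \neg L(v1)))) \land (\exists c\, \forall f\, (M(f) \land \neg L(c)))
Extract every quantifier outward, since the variables are now distinct and don't occur free across branches:
  \exists a\, \forall v1\, \exists b\, \exists c\, \forall f\, ((L(a) \lor M(b) \land \neg L(v1)) \land M(f) \land \neg L(c))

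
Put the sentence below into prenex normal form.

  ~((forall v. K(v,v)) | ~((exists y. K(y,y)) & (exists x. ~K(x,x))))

exists v. exists y. exists x. (~K(v,v) & K(y,y) & ~K(x,x))

Move each ¬ inward, flipping quantifiers it crosses:
  (exists v. ~K(v,v)) & (exists y. K(y,y)) & (exists x. ~K(x,x))
All bound variables are already distinct, so no renaming is needed.
Finally move all quantifiers to the prefix:
  exists v. exists y. exists x. (~K(v,v) & K(y,y) & ~K(x,x))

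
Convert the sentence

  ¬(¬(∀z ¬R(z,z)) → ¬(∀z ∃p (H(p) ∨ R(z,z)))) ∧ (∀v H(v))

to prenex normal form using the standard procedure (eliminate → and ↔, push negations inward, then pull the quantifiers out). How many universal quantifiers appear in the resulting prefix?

Eliminate → and ↔ using ¬ and ∨.
  ¬(¬¬(∀z ¬R(z,z)) ∨ ¬(∀z ∃p (H(p) ∨ R(z,z)))) ∧ (∀v H(v))
Drive negations inward (¬∀x A ≡ ∃x ¬A, ¬∃x A ≡ ∀x ¬A, De Morgan for ∧/∨):
  (∃z R(z,z)) ∧ (∀z ∃p (H(p) ∨ R(z,z))) ∧ (∀v H(v))
Give each quantifier a distinct variable: z↦y1.
  (∃z R(z,z)) ∧ (∀y1 ∃p (H(p) ∨ R(y1,y1))) ∧ (∀v H(v))
Finally move all quantifiers to the prefix:
  ∃z ∀y1 ∃p ∀v (R(z,z) ∧ (H(p) ∨ R(y1,y1)) ∧ H(v))
The prefix is ∃z ∀y1 ∃p ∀v: 2 universal, 2 existential.

2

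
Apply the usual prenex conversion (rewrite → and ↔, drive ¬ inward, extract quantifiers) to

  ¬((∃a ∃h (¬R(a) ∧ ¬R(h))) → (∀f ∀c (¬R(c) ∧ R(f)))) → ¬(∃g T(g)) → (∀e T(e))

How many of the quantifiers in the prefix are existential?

Rewrite implications/biconditionals: A → B as ¬A ∨ B.
  ¬¬(¬(∃a ∃h (¬R(a) ∧ ¬R(h))) ∨ (∀f ∀c (¬R(c) ∧ R(f)))) ∨ ¬¬(∃g T(g)) ∨ (∀e T(e))
Drive negations inward (¬∀x A ≡ ∃x ¬A, ¬∃x A ≡ ∀x ¬A, De Morgan for ∧/∨):
  (∀a ∀h (R(a) ∨ R(h))) ∨ (∀f ∀c (¬R(c) ∧ R(f))) ∨ (∃g T(g)) ∨ (∀e T(e))
Pull the quantifiers to the front (each side's bound variable is not free in the other side):
  ∀a ∀h ∀f ∀c ∃g ∀e (R(a) ∨ R(h) ∨ ¬R(c) ∧ R(f) ∨ T(g) ∨ T(e))
The prefix is ∀a ∀h ∀f ∀c ∃g ∀e: 5 universal, 1 existential.

1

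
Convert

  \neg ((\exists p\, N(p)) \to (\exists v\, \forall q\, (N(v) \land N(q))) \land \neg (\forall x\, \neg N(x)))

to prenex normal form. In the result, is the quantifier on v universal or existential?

Rewrite implications/biconditionals: A → B as ¬A ∨ B.
  \neg (\neg (\exists p\, N(p)) \lor (\exists v\, \forall q\, (N(v) \land N(q))) \land \neg (\forall x\, \neg N(x)))
Push ¬ through the quantifiers and connectives to reach negation normal form:
  (\exists p\, N(p)) \land ((\forall v\, \exists q\, (\neg N(v) \lor \neg N(q))) \lor (\forall x\, \neg N(x)))
All bound variables are already distinct, so no renaming is needed.
Pull the quantifiers to the front (each side's bound variable is not free in the other side):
  \exists p\, \forall v\, \exists q\, \forall x\, (N(p) \land (\neg N(v) \lor \neg N(q) \lor \neg N(x)))
The quantifier \exists v sits under an odd number of negations (counting the antecedent side of each →), so it flips to \forall v.

universal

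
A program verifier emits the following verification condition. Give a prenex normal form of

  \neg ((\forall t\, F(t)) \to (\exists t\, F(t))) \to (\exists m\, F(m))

Rewrite implications/biconditionals: A → B as ¬A ∨ B.
  \neg \neg (\neg (\forall t\, F(t)) \lor (\exists t\, F(t))) \lor (\exists m\, F(m))
Drive negations inward (¬∀x A ≡ ∃x ¬A, ¬∃x A ≡ ∀x ¬A, De Morgan for ∧/∨):
  (\exists t\, \neg F(t)) \lor (\exists t\, F(t)) \lor (\exists m\, F(m))
Standardize variables apart so no two quantifiers bind the same name: t↦x1.
  (\exists t\, \neg F(t)) \lor (\exists x1\, F(x1)) \lor (\exists m\, F(m))
Finally move all quantifiers to the prefix:
  \exists t\, \exists x1\, \exists m\, (\neg F(t) \lor F(x1) \lor F(m))

\exists t\, \exists x1\, \exists m\, (\neg F(t) \lor F(x1) \lor F(m))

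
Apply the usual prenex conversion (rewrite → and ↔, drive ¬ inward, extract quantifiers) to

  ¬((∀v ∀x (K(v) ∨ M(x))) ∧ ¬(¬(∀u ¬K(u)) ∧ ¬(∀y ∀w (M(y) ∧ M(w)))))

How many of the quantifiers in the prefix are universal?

0

Move each ¬ inward, flipping quantifiers it crosses:
  (∃v ∃x (¬K(v) ∧ ¬M(x))) ∨ (∃u K(u)) ∧ (∃y ∃w (¬M(y) ∨ ¬M(w)))
Finally move all quantifiers to the prefix:
  ∃v ∃x ∃u ∃y ∃w (¬K(v) ∧ ¬M(x) ∨ K(u) ∧ (¬M(y) ∨ ¬M(w)))
The prefix is ∃v ∃x ∃u ∃y ∃w: 0 universal, 5 existential.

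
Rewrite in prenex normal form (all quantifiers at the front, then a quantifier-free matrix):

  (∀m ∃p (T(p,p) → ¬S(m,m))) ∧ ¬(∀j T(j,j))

∀m ∃p ∃j ((¬T(p,p) ∨ ¬S(m,m)) ∧ ¬T(j,j))

Eliminate → and ↔ using ¬ and ∨.
  (∀m ∃p (¬T(p,p) ∨ ¬S(m,m))) ∧ ¬(∀j T(j,j))
Push ¬ through the quantifiers and connectives to reach negation normal form:
  (∀m ∃p (¬T(p,p) ∨ ¬S(m,m))) ∧ (∃j ¬T(j,j))
Finally move all quantifiers to the prefix:
  ∀m ∃p ∃j ((¬T(p,p) ∨ ¬S(m,m)) ∧ ¬T(j,j))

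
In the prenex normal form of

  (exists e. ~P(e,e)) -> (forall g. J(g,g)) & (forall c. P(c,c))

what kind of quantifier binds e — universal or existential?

universal

Eliminate → and ↔ using ¬ and ∨.
  ~(exists e. ~P(e,e)) | (forall g. J(g,g)) & (forall c. P(c,c))
Move each ¬ inward, flipping quantifiers it crosses:
  (forall e. P(e,e)) | (forall g. J(g,g)) & (forall c. P(c,c))
All bound variables are already distinct, so no renaming is needed.
Pull the quantifiers to the front (each side's bound variable is not free in the other side):
  forall e. forall g. forall c. (P(e,e) | J(g,g) & P(c,c))
The quantifier exists e sits under an odd number of negations (counting the antecedent side of each →), so it flips to forall e.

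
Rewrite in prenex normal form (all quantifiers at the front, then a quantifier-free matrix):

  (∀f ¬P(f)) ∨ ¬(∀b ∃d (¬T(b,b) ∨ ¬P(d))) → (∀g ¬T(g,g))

∃f ∀b ∃d ∀g (P(f) ∧ (¬T(b,b) ∨ ¬P(d)) ∨ ¬T(g,g))

Eliminate → and ↔ using ¬ and ∨.
  ¬((∀f ¬P(f)) ∨ ¬(∀b ∃d (¬T(b,b) ∨ ¬P(d)))) ∨ (∀g ¬T(g,g))
Push ¬ through the quantifiers and connectives to reach negation normal form:
  (∃f P(f)) ∧ (∀b ∃d (¬T(b,b) ∨ ¬P(d))) ∨ (∀g ¬T(g,g))
Extract every quantifier outward, since the variables are now distinct and don't occur free across branches:
  ∃f ∀b ∃d ∀g (P(f) ∧ (¬T(b,b) ∨ ¬P(d)) ∨ ¬T(g,g))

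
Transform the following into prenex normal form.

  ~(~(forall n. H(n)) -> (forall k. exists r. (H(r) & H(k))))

exists n. exists k. forall r. (~H(n) & (~H(r) | ~H(k)))

Rewrite implications/biconditionals: A → B as ¬A ∨ B.
  ~(~~(forall n. H(n)) | (forall k. exists r. (H(r) & H(k))))
Drive negations inward (¬∀x A ≡ ∃x ¬A, ¬∃x A ≡ ∀x ¬A, De Morgan for ∧/∨):
  (exists n. ~H(n)) & (exists k. forall r. (~H(r) | ~H(k)))
Finally move all quantifiers to the prefix:
  exists n. exists k. forall r. (~H(n) & (~H(r) | ~H(k)))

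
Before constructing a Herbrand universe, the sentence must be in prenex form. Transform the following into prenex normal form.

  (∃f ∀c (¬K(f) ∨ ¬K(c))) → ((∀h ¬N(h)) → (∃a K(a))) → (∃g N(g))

∀f ∃c ∀h ∀a ∃g (K(f) ∧ K(c) ∨ ¬N(h) ∧ ¬K(a) ∨ N(g))

First replace A → B with ¬A ∨ B.
  ¬(∃f ∀c (¬K(f) ∨ ¬K(c))) ∨ ¬(¬(∀h ¬N(h)) ∨ (∃a K(a))) ∨ (∃g N(g))
Move each ¬ inward, flipping quantifiers it crosses:
  (∀f ∃c (K(f) ∧ K(c))) ∨ (∀h ¬N(h)) ∧ (∀a ¬K(a)) ∨ (∃g N(g))
Pull the quantifiers to the front (each side's bound variable is not free in the other side):
  ∀f ∃c ∀h ∀a ∃g (K(f) ∧ K(c) ∨ ¬N(h) ∧ ¬K(a) ∨ N(g))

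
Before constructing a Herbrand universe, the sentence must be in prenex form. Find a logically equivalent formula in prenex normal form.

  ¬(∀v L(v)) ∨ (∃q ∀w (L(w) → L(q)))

∃v ∃q ∀w (¬L(v) ∨ ¬L(w) ∨ L(q))

Rewrite implications/biconditionals: A → B as ¬A ∨ B.
  ¬(∀v L(v)) ∨ (∃q ∀w (¬L(w) ∨ L(q)))
Drive negations inward (¬∀x A ≡ ∃x ¬A, ¬∃x A ≡ ∀x ¬A, De Morgan for ∧/∨):
  (∃v ¬L(v)) ∨ (∃q ∀w (¬L(w) ∨ L(q)))
Extract every quantifier outward, since the variables are now distinct and don't occur free across branches:
  ∃v ∃q ∀w (¬L(v) ∨ ¬L(w) ∨ L(q))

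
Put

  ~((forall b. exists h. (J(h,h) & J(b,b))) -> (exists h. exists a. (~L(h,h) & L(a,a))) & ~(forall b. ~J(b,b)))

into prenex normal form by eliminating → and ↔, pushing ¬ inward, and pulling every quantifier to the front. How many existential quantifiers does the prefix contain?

1

Rewrite implications/biconditionals: A → B as ¬A ∨ B.
  ~(~(forall b. exists h. (J(h,h) & J(b,b))) | (exists h. exists a. (~L(h,h) & L(a,a))) & ~(forall b. ~J(b,b)))
Drive negations inward (¬∀x A ≡ ∃x ¬A, ¬∃x A ≡ ∀x ¬A, De Morgan for ∧/∨):
  (forall b. exists h. (J(h,h) & J(b,b))) & ((forall h. forall a. (L(h,h) | ~L(a,a))) | (forall b. ~J(b,b)))
Rename bound variables to avoid capture: h↦v, b↦c.
  (forall b. exists h. (J(h,h) & J(b,b))) & ((forall v. forall a. (L(v,v) | ~L(a,a))) | (forall c. ~J(c,c)))
Extract every quantifier outward, since the variables are now distinct and don't occur free across branches:
  forall b. exists h. forall v. forall a. forall c. (J(h,h) & J(b,b) & (L(v,v) | ~L(a,a) | ~J(c,c)))
The prefix is forall b exists h forall v forall a forall c: 4 universal, 1 existential.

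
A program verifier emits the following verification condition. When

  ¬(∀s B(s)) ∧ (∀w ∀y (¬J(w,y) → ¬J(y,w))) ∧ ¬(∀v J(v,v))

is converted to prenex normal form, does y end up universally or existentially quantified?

universal

Rewrite implications/biconditionals: A → B as ¬A ∨ B.
  ¬(∀s B(s)) ∧ (∀w ∀y (¬¬J(w,y) ∨ ¬J(y,w))) ∧ ¬(∀v J(v,v))
Move each ¬ inward, flipping quantifiers it crosses:
  (∃s ¬B(s)) ∧ (∀w ∀y (J(w,y) ∨ ¬J(y,w))) ∧ (∃v ¬J(v,v))
Pull the quantifiers to the front (each side's bound variable is not free in the other side):
  ∃s ∀w ∀y ∃v (¬B(s) ∧ (J(w,y) ∨ ¬J(y,w)) ∧ ¬J(v,v))
The quantifier ∀y sits under an even number of negations (counting the antecedent side of each →), so it remains universal.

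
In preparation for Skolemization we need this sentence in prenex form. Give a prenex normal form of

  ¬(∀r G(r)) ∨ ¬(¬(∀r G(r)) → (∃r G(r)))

First replace A → B with ¬A ∨ B.
  ¬(∀r G(r)) ∨ ¬(¬¬(∀r G(r)) ∨ (∃r G(r)))
Drive negations inward (¬∀x A ≡ ∃x ¬A, ¬∃x A ≡ ∀x ¬A, De Morgan for ∧/∨):
  (∃r ¬G(r)) ∨ (∃r ¬G(r)) ∧ (∀r ¬G(r))
Rename bound variables to avoid capture: r↦s, r↦z.
  (∃r ¬G(r)) ∨ (∃s ¬G(s)) ∧ (∀z ¬G(z))
Pull the quantifiers to the front (each side's bound variable is not free in the other side):
  ∃r ∃s ∀z (¬G(r) ∨ ¬G(s) ∧ ¬G(z))

∃r ∃s ∀z (¬G(r) ∨ ¬G(s) ∧ ¬G(z))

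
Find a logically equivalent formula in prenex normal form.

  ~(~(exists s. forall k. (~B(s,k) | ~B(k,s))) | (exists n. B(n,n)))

Move each ¬ inward, flipping quantifiers it crosses:
  (exists s. forall k. (~B(s,k) | ~B(k,s))) & (forall n. ~B(n,n))
Finally move all quantifiers to the prefix:
  exists s. forall k. forall n. ((~B(s,k) | ~B(k,s)) & ~B(n,n))

exists s. forall k. forall n. ((~B(s,k) | ~B(k,s)) & ~B(n,n))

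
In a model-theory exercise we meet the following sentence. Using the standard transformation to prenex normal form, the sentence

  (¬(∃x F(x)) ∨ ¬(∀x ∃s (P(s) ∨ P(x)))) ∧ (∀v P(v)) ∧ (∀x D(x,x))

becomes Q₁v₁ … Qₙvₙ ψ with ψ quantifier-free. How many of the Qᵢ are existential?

1

Drive negations inward (¬∀x A ≡ ∃x ¬A, ¬∃x A ≡ ∀x ¬A, De Morgan for ∧/∨):
  ((∀x ¬F(x)) ∨ (∃x ∀s (¬P(s) ∧ ¬P(x)))) ∧ (∀v P(v)) ∧ (∀x D(x,x))
Rename bound variables to avoid capture: x↦p, x↦v1.
  ((∀x ¬F(x)) ∨ (∃p ∀s (¬P(s) ∧ ¬P(p)))) ∧ (∀v P(v)) ∧ (∀v1 D(v1,v1))
Finally move all quantifiers to the prefix:
  ∀x ∃p ∀s ∀v ∀v1 ((¬F(x) ∨ ¬P(s) ∧ ¬P(p)) ∧ P(v) ∧ D(v1,v1))
The prefix is ∀x ∃p ∀s ∀v ∀v1: 4 universal, 1 existential.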